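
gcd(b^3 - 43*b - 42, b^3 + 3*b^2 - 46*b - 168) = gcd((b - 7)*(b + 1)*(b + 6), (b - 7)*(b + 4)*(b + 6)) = b^2 - b - 42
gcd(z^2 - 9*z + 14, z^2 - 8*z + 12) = z - 2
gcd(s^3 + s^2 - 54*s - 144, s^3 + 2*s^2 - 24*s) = s + 6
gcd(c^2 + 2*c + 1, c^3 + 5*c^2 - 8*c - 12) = c + 1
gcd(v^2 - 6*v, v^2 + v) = v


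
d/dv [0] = 0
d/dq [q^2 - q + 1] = 2*q - 1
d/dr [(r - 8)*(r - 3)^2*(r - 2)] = 4*r^3 - 48*r^2 + 170*r - 186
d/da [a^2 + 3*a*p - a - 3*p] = 2*a + 3*p - 1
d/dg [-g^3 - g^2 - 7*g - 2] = -3*g^2 - 2*g - 7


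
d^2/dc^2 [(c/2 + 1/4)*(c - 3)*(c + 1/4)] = 3*c - 9/4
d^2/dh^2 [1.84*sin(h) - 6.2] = -1.84*sin(h)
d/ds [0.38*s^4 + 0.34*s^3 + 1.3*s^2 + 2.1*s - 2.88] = 1.52*s^3 + 1.02*s^2 + 2.6*s + 2.1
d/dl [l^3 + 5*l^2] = l*(3*l + 10)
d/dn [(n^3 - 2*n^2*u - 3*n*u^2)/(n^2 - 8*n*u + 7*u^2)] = (n^4 - 16*n^3*u + 40*n^2*u^2 - 28*n*u^3 - 21*u^4)/(n^4 - 16*n^3*u + 78*n^2*u^2 - 112*n*u^3 + 49*u^4)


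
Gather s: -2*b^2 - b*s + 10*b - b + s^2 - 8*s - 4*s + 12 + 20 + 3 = -2*b^2 + 9*b + s^2 + s*(-b - 12) + 35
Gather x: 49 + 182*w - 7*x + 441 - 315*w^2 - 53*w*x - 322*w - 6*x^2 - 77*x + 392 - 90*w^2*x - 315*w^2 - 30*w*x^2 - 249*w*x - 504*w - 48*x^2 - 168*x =-630*w^2 - 644*w + x^2*(-30*w - 54) + x*(-90*w^2 - 302*w - 252) + 882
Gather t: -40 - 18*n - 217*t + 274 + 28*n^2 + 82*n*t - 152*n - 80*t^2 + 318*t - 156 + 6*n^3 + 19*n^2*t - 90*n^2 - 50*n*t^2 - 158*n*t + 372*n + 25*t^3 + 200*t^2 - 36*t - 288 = 6*n^3 - 62*n^2 + 202*n + 25*t^3 + t^2*(120 - 50*n) + t*(19*n^2 - 76*n + 65) - 210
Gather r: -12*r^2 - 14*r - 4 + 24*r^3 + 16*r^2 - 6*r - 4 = 24*r^3 + 4*r^2 - 20*r - 8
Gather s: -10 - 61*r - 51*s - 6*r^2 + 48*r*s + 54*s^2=-6*r^2 - 61*r + 54*s^2 + s*(48*r - 51) - 10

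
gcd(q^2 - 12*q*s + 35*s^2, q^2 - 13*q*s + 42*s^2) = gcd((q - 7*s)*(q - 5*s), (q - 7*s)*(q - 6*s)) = q - 7*s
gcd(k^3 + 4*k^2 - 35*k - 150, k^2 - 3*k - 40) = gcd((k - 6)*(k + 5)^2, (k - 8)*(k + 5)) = k + 5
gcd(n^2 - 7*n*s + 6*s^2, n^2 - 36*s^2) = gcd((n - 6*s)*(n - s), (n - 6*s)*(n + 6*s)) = -n + 6*s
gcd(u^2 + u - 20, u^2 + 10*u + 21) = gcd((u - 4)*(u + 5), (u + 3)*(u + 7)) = 1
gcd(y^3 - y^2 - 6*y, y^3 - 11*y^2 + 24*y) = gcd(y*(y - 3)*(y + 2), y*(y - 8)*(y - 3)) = y^2 - 3*y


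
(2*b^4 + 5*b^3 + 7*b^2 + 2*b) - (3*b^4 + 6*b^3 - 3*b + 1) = -b^4 - b^3 + 7*b^2 + 5*b - 1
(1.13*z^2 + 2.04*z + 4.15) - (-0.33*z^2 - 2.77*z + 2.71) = 1.46*z^2 + 4.81*z + 1.44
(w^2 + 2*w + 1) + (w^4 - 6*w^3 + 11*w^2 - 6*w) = w^4 - 6*w^3 + 12*w^2 - 4*w + 1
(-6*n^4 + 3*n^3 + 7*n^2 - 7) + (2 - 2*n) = -6*n^4 + 3*n^3 + 7*n^2 - 2*n - 5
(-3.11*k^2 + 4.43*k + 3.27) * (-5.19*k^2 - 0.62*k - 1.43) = 16.1409*k^4 - 21.0635*k^3 - 15.2706*k^2 - 8.3623*k - 4.6761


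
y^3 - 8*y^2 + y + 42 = (y - 7)*(y - 3)*(y + 2)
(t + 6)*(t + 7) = t^2 + 13*t + 42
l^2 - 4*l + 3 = (l - 3)*(l - 1)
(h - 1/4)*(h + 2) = h^2 + 7*h/4 - 1/2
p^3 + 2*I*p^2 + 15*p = p*(p - 3*I)*(p + 5*I)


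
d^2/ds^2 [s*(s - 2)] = 2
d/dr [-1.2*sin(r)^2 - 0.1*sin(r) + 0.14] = -(2.4*sin(r) + 0.1)*cos(r)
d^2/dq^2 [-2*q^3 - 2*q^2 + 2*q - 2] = -12*q - 4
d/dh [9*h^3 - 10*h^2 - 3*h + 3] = 27*h^2 - 20*h - 3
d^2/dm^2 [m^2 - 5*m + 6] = 2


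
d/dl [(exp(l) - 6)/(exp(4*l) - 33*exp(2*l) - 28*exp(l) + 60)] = 3*(-exp(2*l) - 4*exp(l) - 1)*exp(l)/(exp(6*l) + 12*exp(5*l) + 42*exp(4*l) + 16*exp(3*l) - 111*exp(2*l) - 60*exp(l) + 100)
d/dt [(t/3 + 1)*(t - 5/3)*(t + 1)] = t^2 + 14*t/9 - 11/9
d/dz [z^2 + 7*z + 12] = 2*z + 7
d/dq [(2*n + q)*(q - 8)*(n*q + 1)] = n*(2*n + q)*(q - 8) + (2*n + q)*(n*q + 1) + (q - 8)*(n*q + 1)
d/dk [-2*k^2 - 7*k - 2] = -4*k - 7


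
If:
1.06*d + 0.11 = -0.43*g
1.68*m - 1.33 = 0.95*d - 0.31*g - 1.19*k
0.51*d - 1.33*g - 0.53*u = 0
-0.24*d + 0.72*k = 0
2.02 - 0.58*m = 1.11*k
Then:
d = 1.86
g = -4.84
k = 0.62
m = 2.30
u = 13.93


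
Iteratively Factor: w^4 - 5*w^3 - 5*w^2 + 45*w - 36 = (w - 1)*(w^3 - 4*w^2 - 9*w + 36) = (w - 3)*(w - 1)*(w^2 - w - 12) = (w - 4)*(w - 3)*(w - 1)*(w + 3)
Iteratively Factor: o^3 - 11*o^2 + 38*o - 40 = (o - 5)*(o^2 - 6*o + 8) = (o - 5)*(o - 2)*(o - 4)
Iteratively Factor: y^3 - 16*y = (y - 4)*(y^2 + 4*y) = (y - 4)*(y + 4)*(y)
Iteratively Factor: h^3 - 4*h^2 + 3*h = (h - 1)*(h^2 - 3*h) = (h - 3)*(h - 1)*(h)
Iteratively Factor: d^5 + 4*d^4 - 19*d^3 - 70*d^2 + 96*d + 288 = (d + 2)*(d^4 + 2*d^3 - 23*d^2 - 24*d + 144) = (d + 2)*(d + 4)*(d^3 - 2*d^2 - 15*d + 36) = (d - 3)*(d + 2)*(d + 4)*(d^2 + d - 12) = (d - 3)*(d + 2)*(d + 4)^2*(d - 3)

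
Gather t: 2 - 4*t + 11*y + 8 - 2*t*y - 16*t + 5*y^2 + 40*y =t*(-2*y - 20) + 5*y^2 + 51*y + 10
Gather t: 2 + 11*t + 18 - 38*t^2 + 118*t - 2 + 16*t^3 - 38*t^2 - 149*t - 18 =16*t^3 - 76*t^2 - 20*t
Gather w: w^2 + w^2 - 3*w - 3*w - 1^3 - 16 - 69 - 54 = 2*w^2 - 6*w - 140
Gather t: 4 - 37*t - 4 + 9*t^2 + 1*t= 9*t^2 - 36*t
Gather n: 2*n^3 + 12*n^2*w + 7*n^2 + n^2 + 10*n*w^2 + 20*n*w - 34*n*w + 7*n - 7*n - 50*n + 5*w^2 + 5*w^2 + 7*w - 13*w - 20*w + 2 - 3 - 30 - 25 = 2*n^3 + n^2*(12*w + 8) + n*(10*w^2 - 14*w - 50) + 10*w^2 - 26*w - 56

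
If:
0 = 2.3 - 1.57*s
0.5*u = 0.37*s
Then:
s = 1.46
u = 1.08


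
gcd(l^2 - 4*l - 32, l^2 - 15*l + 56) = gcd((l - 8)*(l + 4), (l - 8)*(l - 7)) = l - 8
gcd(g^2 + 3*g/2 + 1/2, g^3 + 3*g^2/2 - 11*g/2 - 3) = g + 1/2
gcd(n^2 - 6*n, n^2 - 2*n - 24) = n - 6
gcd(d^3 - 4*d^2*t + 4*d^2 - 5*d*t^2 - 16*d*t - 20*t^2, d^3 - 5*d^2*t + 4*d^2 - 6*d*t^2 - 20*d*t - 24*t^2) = d^2 + d*t + 4*d + 4*t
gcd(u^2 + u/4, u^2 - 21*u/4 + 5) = 1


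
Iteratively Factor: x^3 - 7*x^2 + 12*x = (x - 4)*(x^2 - 3*x) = x*(x - 4)*(x - 3)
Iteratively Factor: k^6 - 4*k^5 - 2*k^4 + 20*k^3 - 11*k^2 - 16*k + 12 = (k - 1)*(k^5 - 3*k^4 - 5*k^3 + 15*k^2 + 4*k - 12) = (k - 1)*(k + 2)*(k^4 - 5*k^3 + 5*k^2 + 5*k - 6) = (k - 2)*(k - 1)*(k + 2)*(k^3 - 3*k^2 - k + 3) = (k - 2)*(k - 1)^2*(k + 2)*(k^2 - 2*k - 3) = (k - 3)*(k - 2)*(k - 1)^2*(k + 2)*(k + 1)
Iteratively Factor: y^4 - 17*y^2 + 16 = (y - 1)*(y^3 + y^2 - 16*y - 16) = (y - 4)*(y - 1)*(y^2 + 5*y + 4) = (y - 4)*(y - 1)*(y + 4)*(y + 1)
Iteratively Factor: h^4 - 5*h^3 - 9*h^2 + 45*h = (h + 3)*(h^3 - 8*h^2 + 15*h) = (h - 5)*(h + 3)*(h^2 - 3*h) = h*(h - 5)*(h + 3)*(h - 3)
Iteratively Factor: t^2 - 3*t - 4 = (t + 1)*(t - 4)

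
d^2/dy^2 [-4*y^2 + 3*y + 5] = -8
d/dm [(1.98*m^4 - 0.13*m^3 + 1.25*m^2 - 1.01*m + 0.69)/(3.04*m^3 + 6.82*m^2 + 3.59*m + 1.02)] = (6.0192*m^6 + 27.0072*m^5 + 16.638*m^4 + 13.2858*m^3 + 4.6851*m^2 - 6.8616*m - 3.5073)/(9.2416*m^6 + 41.4656*m^5 + 68.3396*m^4 + 55.1692*m^3 + 26.8009*m^2 + 7.3236*m + 1.0404)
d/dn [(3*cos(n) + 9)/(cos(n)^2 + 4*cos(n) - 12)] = 3*(cos(n)^2 + 6*cos(n) + 24)*sin(n)/(cos(n)^2 + 4*cos(n) - 12)^2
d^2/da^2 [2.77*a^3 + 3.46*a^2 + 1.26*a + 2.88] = 16.62*a + 6.92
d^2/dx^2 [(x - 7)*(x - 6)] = 2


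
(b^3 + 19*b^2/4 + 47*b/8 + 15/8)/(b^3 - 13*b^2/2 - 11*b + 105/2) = (8*b^2 + 14*b + 5)/(4*(2*b^2 - 19*b + 35))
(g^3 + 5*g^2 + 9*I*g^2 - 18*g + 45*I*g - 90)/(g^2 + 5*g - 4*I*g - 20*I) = (g^2 + 9*I*g - 18)/(g - 4*I)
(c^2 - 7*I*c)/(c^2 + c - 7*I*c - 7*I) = c/(c + 1)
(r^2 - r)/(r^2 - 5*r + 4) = r/(r - 4)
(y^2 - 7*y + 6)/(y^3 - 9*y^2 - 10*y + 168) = (y - 1)/(y^2 - 3*y - 28)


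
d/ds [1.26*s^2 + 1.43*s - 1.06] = 2.52*s + 1.43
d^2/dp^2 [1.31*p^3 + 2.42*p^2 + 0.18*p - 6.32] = 7.86*p + 4.84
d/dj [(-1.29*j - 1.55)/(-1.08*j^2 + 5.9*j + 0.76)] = (-1.3932*j^2 - 3.348*j + 8.1646)/(1.1664*j^4 - 12.744*j^3 + 33.1684*j^2 + 8.968*j + 0.5776)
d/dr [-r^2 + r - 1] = 1 - 2*r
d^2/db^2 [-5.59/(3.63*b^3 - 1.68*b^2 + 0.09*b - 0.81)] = ((121.7502*b - 18.7824)*(3.63*b^3 - 1.68*b^2 + 0.09*b - 0.81) - 5.59*(10.89*b^2 - 3.36*b + 0.09)*(21.78*b^2 - 6.72*b + 0.18))/(3.63*b^3 - 1.68*b^2 + 0.09*b - 0.81)^3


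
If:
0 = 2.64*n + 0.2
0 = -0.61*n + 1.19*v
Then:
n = -0.08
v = -0.04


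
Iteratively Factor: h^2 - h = (h - 1)*(h)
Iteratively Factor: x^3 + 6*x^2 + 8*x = (x)*(x^2 + 6*x + 8) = x*(x + 4)*(x + 2)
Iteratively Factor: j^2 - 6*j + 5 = (j - 5)*(j - 1)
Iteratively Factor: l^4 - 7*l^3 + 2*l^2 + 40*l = (l - 4)*(l^3 - 3*l^2 - 10*l) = (l - 4)*(l + 2)*(l^2 - 5*l) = (l - 5)*(l - 4)*(l + 2)*(l)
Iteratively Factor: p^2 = (p)*(p)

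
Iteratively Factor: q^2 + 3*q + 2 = (q + 2)*(q + 1)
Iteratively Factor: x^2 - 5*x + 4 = (x - 1)*(x - 4)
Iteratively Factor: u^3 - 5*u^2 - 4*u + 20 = (u - 5)*(u^2 - 4) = (u - 5)*(u + 2)*(u - 2)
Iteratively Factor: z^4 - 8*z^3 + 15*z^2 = (z - 3)*(z^3 - 5*z^2) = z*(z - 3)*(z^2 - 5*z) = z*(z - 5)*(z - 3)*(z)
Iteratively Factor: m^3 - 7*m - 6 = (m + 2)*(m^2 - 2*m - 3) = (m + 1)*(m + 2)*(m - 3)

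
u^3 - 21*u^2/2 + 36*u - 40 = (u - 4)^2*(u - 5/2)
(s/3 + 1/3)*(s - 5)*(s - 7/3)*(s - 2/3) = s^4/3 - 7*s^3/3 + 77*s^2/27 + 79*s/27 - 70/27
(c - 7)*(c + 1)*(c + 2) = c^3 - 4*c^2 - 19*c - 14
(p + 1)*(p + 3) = p^2 + 4*p + 3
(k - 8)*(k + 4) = k^2 - 4*k - 32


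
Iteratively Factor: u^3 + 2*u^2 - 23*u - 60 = (u + 3)*(u^2 - u - 20) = (u - 5)*(u + 3)*(u + 4)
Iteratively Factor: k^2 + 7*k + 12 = (k + 3)*(k + 4)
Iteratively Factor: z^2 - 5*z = (z)*(z - 5)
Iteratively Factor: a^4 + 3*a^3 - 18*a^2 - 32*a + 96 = (a + 4)*(a^3 - a^2 - 14*a + 24) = (a - 2)*(a + 4)*(a^2 + a - 12) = (a - 3)*(a - 2)*(a + 4)*(a + 4)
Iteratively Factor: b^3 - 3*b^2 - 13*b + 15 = (b - 5)*(b^2 + 2*b - 3) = (b - 5)*(b - 1)*(b + 3)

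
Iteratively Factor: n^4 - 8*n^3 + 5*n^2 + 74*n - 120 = (n - 2)*(n^3 - 6*n^2 - 7*n + 60) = (n - 5)*(n - 2)*(n^2 - n - 12) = (n - 5)*(n - 2)*(n + 3)*(n - 4)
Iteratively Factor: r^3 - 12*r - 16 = (r + 2)*(r^2 - 2*r - 8) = (r - 4)*(r + 2)*(r + 2)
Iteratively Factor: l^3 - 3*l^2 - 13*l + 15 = (l - 5)*(l^2 + 2*l - 3) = (l - 5)*(l + 3)*(l - 1)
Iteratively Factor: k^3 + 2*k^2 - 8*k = (k + 4)*(k^2 - 2*k) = (k - 2)*(k + 4)*(k)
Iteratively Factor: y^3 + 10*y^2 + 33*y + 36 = (y + 4)*(y^2 + 6*y + 9) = (y + 3)*(y + 4)*(y + 3)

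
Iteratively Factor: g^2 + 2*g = (g + 2)*(g)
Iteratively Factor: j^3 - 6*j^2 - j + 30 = (j - 5)*(j^2 - j - 6) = (j - 5)*(j + 2)*(j - 3)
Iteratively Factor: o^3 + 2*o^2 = (o + 2)*(o^2) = o*(o + 2)*(o)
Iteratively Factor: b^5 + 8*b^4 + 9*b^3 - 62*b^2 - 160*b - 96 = (b + 1)*(b^4 + 7*b^3 + 2*b^2 - 64*b - 96) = (b + 1)*(b + 4)*(b^3 + 3*b^2 - 10*b - 24) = (b + 1)*(b + 4)^2*(b^2 - b - 6) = (b + 1)*(b + 2)*(b + 4)^2*(b - 3)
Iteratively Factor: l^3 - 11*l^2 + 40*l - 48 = (l - 4)*(l^2 - 7*l + 12) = (l - 4)^2*(l - 3)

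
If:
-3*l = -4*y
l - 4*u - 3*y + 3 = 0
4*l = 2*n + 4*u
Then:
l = 4*y/3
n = 7*y/2 - 3/2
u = 3/4 - 5*y/12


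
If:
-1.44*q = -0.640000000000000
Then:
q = 0.44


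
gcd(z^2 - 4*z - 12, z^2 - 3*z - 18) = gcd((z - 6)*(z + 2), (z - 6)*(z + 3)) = z - 6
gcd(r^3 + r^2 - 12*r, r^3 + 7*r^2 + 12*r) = r^2 + 4*r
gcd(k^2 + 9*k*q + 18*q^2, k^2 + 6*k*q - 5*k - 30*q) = k + 6*q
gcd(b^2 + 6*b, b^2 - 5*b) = b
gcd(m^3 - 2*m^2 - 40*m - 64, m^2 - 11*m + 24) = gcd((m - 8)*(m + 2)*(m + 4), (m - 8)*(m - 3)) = m - 8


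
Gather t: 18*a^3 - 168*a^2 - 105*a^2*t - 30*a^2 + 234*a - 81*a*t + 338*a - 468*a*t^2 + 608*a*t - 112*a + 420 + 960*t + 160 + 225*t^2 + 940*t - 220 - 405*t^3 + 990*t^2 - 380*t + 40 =18*a^3 - 198*a^2 + 460*a - 405*t^3 + t^2*(1215 - 468*a) + t*(-105*a^2 + 527*a + 1520) + 400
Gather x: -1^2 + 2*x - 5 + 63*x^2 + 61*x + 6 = 63*x^2 + 63*x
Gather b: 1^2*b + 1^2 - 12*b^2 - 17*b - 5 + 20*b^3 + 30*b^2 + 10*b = 20*b^3 + 18*b^2 - 6*b - 4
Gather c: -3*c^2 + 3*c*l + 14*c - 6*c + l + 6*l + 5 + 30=-3*c^2 + c*(3*l + 8) + 7*l + 35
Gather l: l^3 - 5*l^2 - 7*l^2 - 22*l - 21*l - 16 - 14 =l^3 - 12*l^2 - 43*l - 30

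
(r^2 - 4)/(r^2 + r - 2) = (r - 2)/(r - 1)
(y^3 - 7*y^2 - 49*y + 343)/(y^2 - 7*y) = y - 49/y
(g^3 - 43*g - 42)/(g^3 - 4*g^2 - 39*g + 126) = (g + 1)/(g - 3)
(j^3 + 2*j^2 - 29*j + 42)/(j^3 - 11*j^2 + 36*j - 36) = (j + 7)/(j - 6)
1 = 1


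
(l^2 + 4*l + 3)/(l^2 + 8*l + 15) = (l + 1)/(l + 5)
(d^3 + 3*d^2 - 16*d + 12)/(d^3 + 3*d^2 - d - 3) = (d^2 + 4*d - 12)/(d^2 + 4*d + 3)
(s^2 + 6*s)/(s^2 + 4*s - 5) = s*(s + 6)/(s^2 + 4*s - 5)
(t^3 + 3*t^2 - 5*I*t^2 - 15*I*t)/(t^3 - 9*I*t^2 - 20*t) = (t + 3)/(t - 4*I)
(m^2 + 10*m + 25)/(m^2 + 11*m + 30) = (m + 5)/(m + 6)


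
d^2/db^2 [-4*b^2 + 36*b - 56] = -8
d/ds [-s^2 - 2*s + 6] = -2*s - 2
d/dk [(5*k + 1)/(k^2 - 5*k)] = (-5*k^2 - 2*k + 5)/(k^2*(k^2 - 10*k + 25))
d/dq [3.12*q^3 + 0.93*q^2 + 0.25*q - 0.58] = 9.36*q^2 + 1.86*q + 0.25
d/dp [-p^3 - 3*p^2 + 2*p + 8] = -3*p^2 - 6*p + 2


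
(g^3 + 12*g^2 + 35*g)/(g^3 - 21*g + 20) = g*(g + 7)/(g^2 - 5*g + 4)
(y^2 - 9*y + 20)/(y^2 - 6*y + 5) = (y - 4)/(y - 1)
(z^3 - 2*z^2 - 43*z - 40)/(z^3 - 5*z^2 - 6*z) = (z^2 - 3*z - 40)/(z*(z - 6))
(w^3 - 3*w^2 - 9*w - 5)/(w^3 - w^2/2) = 2*(w^3 - 3*w^2 - 9*w - 5)/(w^2*(2*w - 1))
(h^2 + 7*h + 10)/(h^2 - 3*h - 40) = (h + 2)/(h - 8)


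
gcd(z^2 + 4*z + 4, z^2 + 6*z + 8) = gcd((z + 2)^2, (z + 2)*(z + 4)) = z + 2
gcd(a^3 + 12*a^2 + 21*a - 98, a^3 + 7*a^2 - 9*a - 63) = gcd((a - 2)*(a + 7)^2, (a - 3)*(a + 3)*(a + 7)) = a + 7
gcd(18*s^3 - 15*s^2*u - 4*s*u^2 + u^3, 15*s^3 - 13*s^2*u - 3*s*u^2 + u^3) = 3*s^2 - 2*s*u - u^2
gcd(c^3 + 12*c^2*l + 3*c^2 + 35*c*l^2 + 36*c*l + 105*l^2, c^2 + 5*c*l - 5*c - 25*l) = c + 5*l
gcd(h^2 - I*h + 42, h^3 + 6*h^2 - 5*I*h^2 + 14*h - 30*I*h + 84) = h - 7*I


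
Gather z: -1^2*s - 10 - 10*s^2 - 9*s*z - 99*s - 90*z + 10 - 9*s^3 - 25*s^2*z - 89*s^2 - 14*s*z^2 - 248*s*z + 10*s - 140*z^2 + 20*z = -9*s^3 - 99*s^2 - 90*s + z^2*(-14*s - 140) + z*(-25*s^2 - 257*s - 70)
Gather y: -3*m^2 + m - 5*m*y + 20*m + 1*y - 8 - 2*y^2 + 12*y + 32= -3*m^2 + 21*m - 2*y^2 + y*(13 - 5*m) + 24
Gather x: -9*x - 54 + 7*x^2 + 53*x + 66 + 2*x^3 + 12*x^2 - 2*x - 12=2*x^3 + 19*x^2 + 42*x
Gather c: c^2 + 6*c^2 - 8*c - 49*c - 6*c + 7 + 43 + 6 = 7*c^2 - 63*c + 56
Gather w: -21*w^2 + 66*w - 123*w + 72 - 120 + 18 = -21*w^2 - 57*w - 30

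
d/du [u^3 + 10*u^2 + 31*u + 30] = 3*u^2 + 20*u + 31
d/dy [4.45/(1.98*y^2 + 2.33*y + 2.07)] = (-17.622*y - 10.3685)/(1.98*y^2 + 2.33*y + 2.07)^2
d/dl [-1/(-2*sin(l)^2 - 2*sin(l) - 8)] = -(2*sin(l) + 1)*cos(l)/(2*(sin(l)^2 + sin(l) + 4)^2)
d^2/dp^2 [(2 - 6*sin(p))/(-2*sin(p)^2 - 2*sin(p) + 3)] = 2*(-12*sin(p)^5 + 28*sin(p)^4 - 72*sin(p)^3 - 14*sin(p)^2 + 63*sin(p) + 16)/(2*sin(p) - cos(2*p) - 2)^3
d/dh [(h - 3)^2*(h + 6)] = 3*h^2 - 27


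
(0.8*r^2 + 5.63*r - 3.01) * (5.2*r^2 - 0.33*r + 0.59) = 4.16*r^4 + 29.012*r^3 - 17.0379*r^2 + 4.315*r - 1.7759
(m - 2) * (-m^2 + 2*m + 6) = -m^3 + 4*m^2 + 2*m - 12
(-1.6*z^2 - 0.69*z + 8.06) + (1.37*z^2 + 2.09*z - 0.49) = -0.23*z^2 + 1.4*z + 7.57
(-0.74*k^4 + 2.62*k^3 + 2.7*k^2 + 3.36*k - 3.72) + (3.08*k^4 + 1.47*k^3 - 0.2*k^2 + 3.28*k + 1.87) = 2.34*k^4 + 4.09*k^3 + 2.5*k^2 + 6.64*k - 1.85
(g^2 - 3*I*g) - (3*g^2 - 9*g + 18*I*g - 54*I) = -2*g^2 + 9*g - 21*I*g + 54*I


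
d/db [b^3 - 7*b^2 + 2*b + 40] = 3*b^2 - 14*b + 2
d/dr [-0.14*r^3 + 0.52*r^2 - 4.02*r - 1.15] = -0.42*r^2 + 1.04*r - 4.02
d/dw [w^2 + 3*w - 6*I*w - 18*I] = 2*w + 3 - 6*I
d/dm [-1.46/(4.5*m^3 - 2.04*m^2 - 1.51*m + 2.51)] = (19.71*m^2 - 5.9568*m - 2.2046)/(4.5*m^3 - 2.04*m^2 - 1.51*m + 2.51)^2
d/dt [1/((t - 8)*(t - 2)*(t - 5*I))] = (-(t - 8)*(t - 2) - (t - 8)*(t - 5*I) - (t - 2)*(t - 5*I))/((t - 8)^2*(t - 2)^2*(t - 5*I)^2)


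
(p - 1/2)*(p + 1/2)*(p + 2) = p^3 + 2*p^2 - p/4 - 1/2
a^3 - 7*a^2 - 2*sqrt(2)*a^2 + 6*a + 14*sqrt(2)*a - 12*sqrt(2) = (a - 6)*(a - 1)*(a - 2*sqrt(2))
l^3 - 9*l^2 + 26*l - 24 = (l - 4)*(l - 3)*(l - 2)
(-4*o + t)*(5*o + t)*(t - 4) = -20*o^2*t + 80*o^2 + o*t^2 - 4*o*t + t^3 - 4*t^2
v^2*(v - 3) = v^3 - 3*v^2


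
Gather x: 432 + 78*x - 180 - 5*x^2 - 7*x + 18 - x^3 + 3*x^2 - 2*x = -x^3 - 2*x^2 + 69*x + 270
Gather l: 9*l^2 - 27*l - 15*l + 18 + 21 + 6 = 9*l^2 - 42*l + 45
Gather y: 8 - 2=6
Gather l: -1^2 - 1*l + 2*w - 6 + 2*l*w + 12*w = l*(2*w - 1) + 14*w - 7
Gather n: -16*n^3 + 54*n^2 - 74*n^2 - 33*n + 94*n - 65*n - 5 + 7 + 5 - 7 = -16*n^3 - 20*n^2 - 4*n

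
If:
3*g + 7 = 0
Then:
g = -7/3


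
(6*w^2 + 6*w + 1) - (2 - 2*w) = 6*w^2 + 8*w - 1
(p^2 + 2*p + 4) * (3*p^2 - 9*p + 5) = 3*p^4 - 3*p^3 - p^2 - 26*p + 20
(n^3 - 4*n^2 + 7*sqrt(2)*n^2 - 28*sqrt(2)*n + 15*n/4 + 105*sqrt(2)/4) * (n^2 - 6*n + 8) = n^5 - 10*n^4 + 7*sqrt(2)*n^4 - 70*sqrt(2)*n^3 + 143*n^3/4 - 109*n^2/2 + 1001*sqrt(2)*n^2/4 - 763*sqrt(2)*n/2 + 30*n + 210*sqrt(2)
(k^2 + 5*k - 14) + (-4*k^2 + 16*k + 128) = -3*k^2 + 21*k + 114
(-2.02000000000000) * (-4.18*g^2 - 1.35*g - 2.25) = 8.4436*g^2 + 2.727*g + 4.545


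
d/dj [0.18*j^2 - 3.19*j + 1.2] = 0.36*j - 3.19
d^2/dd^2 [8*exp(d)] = 8*exp(d)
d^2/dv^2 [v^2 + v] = 2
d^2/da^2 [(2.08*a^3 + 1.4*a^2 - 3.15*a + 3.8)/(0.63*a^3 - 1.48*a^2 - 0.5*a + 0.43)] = (1.77635683940025e-15*a^7 + 4.990104*a^6 - 3.57020999999999*a^5 + 31.605336*a^4 - 76.168156*a^3 + 55.6617*a^2 + 0.975072000000001*a + 5.89986)/(0.250047*a^9 - 1.762236*a^8 + 3.544506*a^7 + 0.0674090000000005*a^6 - 5.218692*a^5 + 0.902916*a^4 + 2.133661*a^3 - 0.498456*a^2 - 0.27735*a + 0.079507)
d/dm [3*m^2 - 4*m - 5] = 6*m - 4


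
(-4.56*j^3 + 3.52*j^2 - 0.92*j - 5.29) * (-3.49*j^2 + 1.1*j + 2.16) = 15.9144*j^5 - 17.3008*j^4 - 2.7668*j^3 + 25.0533*j^2 - 7.8062*j - 11.4264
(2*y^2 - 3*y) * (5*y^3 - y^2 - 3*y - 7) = 10*y^5 - 17*y^4 - 3*y^3 - 5*y^2 + 21*y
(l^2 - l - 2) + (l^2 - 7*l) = 2*l^2 - 8*l - 2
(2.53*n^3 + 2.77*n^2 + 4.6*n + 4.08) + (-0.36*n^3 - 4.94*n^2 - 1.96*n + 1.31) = 2.17*n^3 - 2.17*n^2 + 2.64*n + 5.39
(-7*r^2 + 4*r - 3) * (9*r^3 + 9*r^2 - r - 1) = -63*r^5 - 27*r^4 + 16*r^3 - 24*r^2 - r + 3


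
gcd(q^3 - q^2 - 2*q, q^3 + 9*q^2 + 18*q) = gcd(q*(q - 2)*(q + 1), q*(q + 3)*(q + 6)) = q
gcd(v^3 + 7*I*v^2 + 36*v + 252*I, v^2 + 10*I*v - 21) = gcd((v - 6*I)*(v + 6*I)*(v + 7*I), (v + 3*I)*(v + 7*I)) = v + 7*I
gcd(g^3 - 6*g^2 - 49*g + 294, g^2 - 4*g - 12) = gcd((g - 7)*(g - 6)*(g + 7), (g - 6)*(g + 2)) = g - 6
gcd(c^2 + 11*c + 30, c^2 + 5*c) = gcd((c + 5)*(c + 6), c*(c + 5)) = c + 5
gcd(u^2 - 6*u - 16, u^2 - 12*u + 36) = 1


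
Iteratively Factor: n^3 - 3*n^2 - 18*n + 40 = (n - 2)*(n^2 - n - 20) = (n - 2)*(n + 4)*(n - 5)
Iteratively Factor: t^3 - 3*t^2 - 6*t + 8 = (t - 4)*(t^2 + t - 2) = (t - 4)*(t - 1)*(t + 2)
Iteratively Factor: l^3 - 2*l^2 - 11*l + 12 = (l - 1)*(l^2 - l - 12) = (l - 4)*(l - 1)*(l + 3)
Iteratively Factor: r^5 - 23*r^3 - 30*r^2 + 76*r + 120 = (r - 2)*(r^4 + 2*r^3 - 19*r^2 - 68*r - 60) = (r - 2)*(r + 3)*(r^3 - r^2 - 16*r - 20) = (r - 2)*(r + 2)*(r + 3)*(r^2 - 3*r - 10) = (r - 5)*(r - 2)*(r + 2)*(r + 3)*(r + 2)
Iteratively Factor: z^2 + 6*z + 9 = (z + 3)*(z + 3)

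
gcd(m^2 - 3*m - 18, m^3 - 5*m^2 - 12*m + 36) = m^2 - 3*m - 18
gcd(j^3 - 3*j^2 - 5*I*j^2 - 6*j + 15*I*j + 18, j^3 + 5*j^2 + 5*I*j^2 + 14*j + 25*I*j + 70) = j - 2*I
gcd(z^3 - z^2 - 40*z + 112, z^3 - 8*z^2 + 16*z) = z^2 - 8*z + 16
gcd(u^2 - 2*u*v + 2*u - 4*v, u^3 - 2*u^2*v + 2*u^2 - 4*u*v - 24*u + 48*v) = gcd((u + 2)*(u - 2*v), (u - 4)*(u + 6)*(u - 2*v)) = u - 2*v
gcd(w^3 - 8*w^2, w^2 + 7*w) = w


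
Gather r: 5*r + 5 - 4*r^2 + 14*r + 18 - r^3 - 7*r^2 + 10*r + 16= -r^3 - 11*r^2 + 29*r + 39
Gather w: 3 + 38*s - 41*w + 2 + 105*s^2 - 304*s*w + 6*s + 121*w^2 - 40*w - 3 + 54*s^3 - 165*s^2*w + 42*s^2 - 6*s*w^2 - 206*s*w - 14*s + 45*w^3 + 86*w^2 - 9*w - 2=54*s^3 + 147*s^2 + 30*s + 45*w^3 + w^2*(207 - 6*s) + w*(-165*s^2 - 510*s - 90)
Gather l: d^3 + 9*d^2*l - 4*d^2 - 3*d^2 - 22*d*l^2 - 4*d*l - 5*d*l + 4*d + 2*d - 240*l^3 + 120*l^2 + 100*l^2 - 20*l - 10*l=d^3 - 7*d^2 + 6*d - 240*l^3 + l^2*(220 - 22*d) + l*(9*d^2 - 9*d - 30)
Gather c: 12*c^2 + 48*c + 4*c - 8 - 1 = 12*c^2 + 52*c - 9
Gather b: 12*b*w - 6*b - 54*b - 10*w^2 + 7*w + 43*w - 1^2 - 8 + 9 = b*(12*w - 60) - 10*w^2 + 50*w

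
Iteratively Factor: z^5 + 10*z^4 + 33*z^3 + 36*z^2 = (z + 4)*(z^4 + 6*z^3 + 9*z^2) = (z + 3)*(z + 4)*(z^3 + 3*z^2) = z*(z + 3)*(z + 4)*(z^2 + 3*z) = z^2*(z + 3)*(z + 4)*(z + 3)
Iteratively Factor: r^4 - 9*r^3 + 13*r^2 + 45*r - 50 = (r + 2)*(r^3 - 11*r^2 + 35*r - 25) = (r - 1)*(r + 2)*(r^2 - 10*r + 25) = (r - 5)*(r - 1)*(r + 2)*(r - 5)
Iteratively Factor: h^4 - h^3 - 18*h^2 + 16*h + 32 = (h + 1)*(h^3 - 2*h^2 - 16*h + 32) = (h + 1)*(h + 4)*(h^2 - 6*h + 8) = (h - 4)*(h + 1)*(h + 4)*(h - 2)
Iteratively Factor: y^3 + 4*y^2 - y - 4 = (y - 1)*(y^2 + 5*y + 4) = (y - 1)*(y + 4)*(y + 1)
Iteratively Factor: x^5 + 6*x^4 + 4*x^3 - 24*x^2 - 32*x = (x + 2)*(x^4 + 4*x^3 - 4*x^2 - 16*x) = (x + 2)^2*(x^3 + 2*x^2 - 8*x) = x*(x + 2)^2*(x^2 + 2*x - 8) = x*(x - 2)*(x + 2)^2*(x + 4)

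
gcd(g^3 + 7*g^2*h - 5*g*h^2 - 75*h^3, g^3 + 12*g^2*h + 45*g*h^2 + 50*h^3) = g^2 + 10*g*h + 25*h^2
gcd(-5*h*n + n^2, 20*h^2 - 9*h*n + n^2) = 5*h - n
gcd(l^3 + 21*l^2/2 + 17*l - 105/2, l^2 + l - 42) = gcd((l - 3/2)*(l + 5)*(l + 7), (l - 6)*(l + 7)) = l + 7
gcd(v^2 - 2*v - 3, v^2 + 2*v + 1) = v + 1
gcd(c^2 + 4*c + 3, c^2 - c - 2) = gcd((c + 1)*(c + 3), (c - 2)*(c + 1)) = c + 1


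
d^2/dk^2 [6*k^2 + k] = 12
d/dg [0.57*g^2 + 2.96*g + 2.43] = 1.14*g + 2.96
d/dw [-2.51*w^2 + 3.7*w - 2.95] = 3.7 - 5.02*w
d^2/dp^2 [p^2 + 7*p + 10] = 2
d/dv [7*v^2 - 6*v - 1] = 14*v - 6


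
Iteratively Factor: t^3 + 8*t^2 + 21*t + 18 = (t + 3)*(t^2 + 5*t + 6) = (t + 2)*(t + 3)*(t + 3)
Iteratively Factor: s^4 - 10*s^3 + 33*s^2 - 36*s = (s - 3)*(s^3 - 7*s^2 + 12*s) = (s - 3)^2*(s^2 - 4*s) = (s - 4)*(s - 3)^2*(s)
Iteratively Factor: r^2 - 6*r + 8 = (r - 4)*(r - 2)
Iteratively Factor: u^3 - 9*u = (u + 3)*(u^2 - 3*u) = (u - 3)*(u + 3)*(u)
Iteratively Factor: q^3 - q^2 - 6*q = (q + 2)*(q^2 - 3*q) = (q - 3)*(q + 2)*(q)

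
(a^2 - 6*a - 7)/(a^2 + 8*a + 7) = (a - 7)/(a + 7)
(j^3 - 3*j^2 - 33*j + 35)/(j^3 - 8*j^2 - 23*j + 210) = (j - 1)/(j - 6)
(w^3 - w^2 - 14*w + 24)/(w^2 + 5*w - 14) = (w^2 + w - 12)/(w + 7)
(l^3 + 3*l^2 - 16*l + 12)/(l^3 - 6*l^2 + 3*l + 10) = (l^2 + 5*l - 6)/(l^2 - 4*l - 5)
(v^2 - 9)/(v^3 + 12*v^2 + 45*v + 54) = (v - 3)/(v^2 + 9*v + 18)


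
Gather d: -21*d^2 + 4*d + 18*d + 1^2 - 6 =-21*d^2 + 22*d - 5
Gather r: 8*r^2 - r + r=8*r^2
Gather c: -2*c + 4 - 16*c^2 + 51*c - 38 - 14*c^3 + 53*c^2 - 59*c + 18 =-14*c^3 + 37*c^2 - 10*c - 16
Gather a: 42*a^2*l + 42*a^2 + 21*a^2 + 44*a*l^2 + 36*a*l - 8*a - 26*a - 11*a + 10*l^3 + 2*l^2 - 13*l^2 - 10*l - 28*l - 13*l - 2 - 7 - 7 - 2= a^2*(42*l + 63) + a*(44*l^2 + 36*l - 45) + 10*l^3 - 11*l^2 - 51*l - 18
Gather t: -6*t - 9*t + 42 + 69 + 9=120 - 15*t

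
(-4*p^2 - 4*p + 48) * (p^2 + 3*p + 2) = -4*p^4 - 16*p^3 + 28*p^2 + 136*p + 96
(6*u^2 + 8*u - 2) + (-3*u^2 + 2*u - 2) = 3*u^2 + 10*u - 4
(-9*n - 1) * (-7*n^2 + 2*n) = 63*n^3 - 11*n^2 - 2*n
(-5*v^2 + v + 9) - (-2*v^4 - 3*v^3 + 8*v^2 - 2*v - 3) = 2*v^4 + 3*v^3 - 13*v^2 + 3*v + 12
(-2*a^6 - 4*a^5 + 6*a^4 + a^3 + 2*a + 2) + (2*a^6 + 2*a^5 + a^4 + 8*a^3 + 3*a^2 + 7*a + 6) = -2*a^5 + 7*a^4 + 9*a^3 + 3*a^2 + 9*a + 8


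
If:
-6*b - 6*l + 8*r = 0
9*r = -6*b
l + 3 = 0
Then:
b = 27/17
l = -3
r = -18/17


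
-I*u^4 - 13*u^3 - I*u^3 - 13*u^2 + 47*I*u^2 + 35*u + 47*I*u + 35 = (u - 7*I)*(u - 5*I)*(u - I)*(-I*u - I)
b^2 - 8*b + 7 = (b - 7)*(b - 1)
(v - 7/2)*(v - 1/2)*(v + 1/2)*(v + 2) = v^4 - 3*v^3/2 - 29*v^2/4 + 3*v/8 + 7/4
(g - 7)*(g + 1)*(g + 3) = g^3 - 3*g^2 - 25*g - 21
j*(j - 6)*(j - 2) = j^3 - 8*j^2 + 12*j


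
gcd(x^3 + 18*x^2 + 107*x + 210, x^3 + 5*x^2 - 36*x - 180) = x^2 + 11*x + 30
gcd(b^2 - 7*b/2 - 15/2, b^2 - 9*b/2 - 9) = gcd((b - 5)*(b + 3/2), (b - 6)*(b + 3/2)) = b + 3/2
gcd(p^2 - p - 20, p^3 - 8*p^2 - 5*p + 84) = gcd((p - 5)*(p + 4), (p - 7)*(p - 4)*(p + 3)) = 1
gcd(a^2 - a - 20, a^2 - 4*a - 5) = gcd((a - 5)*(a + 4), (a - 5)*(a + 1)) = a - 5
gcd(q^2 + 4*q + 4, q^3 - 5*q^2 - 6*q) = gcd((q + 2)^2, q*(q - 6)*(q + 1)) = 1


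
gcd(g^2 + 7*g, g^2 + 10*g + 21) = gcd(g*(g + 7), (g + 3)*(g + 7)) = g + 7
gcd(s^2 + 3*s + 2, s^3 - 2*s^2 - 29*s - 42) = s + 2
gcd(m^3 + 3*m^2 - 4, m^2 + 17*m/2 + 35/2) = 1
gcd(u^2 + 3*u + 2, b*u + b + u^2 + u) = u + 1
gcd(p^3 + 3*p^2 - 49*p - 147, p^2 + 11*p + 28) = p + 7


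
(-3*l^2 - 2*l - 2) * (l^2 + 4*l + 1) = -3*l^4 - 14*l^3 - 13*l^2 - 10*l - 2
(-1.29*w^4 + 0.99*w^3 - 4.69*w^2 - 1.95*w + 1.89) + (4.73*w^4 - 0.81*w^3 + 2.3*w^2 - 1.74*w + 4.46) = 3.44*w^4 + 0.18*w^3 - 2.39*w^2 - 3.69*w + 6.35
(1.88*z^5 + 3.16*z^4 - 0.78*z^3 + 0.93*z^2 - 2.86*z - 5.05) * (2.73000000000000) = 5.1324*z^5 + 8.6268*z^4 - 2.1294*z^3 + 2.5389*z^2 - 7.8078*z - 13.7865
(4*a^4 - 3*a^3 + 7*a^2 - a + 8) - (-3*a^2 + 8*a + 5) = 4*a^4 - 3*a^3 + 10*a^2 - 9*a + 3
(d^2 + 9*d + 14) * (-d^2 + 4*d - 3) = -d^4 - 5*d^3 + 19*d^2 + 29*d - 42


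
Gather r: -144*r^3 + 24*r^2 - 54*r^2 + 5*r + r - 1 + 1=-144*r^3 - 30*r^2 + 6*r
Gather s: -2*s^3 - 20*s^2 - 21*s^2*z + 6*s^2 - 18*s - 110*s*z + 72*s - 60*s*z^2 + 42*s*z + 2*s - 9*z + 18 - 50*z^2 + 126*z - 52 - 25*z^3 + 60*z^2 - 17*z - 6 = -2*s^3 + s^2*(-21*z - 14) + s*(-60*z^2 - 68*z + 56) - 25*z^3 + 10*z^2 + 100*z - 40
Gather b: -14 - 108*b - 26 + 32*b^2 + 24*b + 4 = 32*b^2 - 84*b - 36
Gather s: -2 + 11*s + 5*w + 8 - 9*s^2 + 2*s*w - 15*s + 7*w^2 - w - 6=-9*s^2 + s*(2*w - 4) + 7*w^2 + 4*w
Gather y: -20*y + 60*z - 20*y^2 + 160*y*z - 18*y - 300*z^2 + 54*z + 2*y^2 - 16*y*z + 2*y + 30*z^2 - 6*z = -18*y^2 + y*(144*z - 36) - 270*z^2 + 108*z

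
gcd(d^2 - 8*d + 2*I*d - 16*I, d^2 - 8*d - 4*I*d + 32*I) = d - 8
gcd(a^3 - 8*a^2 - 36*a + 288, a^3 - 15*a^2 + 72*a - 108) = a - 6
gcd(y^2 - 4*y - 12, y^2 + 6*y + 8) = y + 2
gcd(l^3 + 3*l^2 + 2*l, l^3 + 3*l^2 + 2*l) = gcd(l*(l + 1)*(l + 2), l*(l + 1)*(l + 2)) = l^3 + 3*l^2 + 2*l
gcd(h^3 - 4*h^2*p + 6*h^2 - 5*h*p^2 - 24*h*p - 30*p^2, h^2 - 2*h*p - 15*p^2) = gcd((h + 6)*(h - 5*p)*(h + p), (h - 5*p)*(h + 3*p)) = -h + 5*p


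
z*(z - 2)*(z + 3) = z^3 + z^2 - 6*z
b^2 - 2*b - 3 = (b - 3)*(b + 1)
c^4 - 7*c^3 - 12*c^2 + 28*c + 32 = (c - 8)*(c - 2)*(c + 1)*(c + 2)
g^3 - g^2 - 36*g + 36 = (g - 6)*(g - 1)*(g + 6)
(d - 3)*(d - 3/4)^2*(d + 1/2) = d^4 - 4*d^3 + 45*d^2/16 + 27*d/32 - 27/32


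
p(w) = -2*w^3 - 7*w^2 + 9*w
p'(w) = -6*w^2 - 14*w + 9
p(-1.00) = -14.00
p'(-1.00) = 17.00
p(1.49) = -8.75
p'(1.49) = -25.18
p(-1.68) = -25.39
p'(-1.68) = 15.59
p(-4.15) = -14.96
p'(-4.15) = -36.24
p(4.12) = -221.61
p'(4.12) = -150.53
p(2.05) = -28.20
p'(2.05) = -44.92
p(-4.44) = -2.90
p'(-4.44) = -47.12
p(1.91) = -22.28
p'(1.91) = -39.63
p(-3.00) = -36.00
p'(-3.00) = -3.00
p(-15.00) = 5040.00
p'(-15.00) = -1131.00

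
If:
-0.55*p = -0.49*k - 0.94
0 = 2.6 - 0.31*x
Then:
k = 1.12244897959184*p - 1.91836734693878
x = 8.39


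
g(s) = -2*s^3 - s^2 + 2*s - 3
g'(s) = -6*s^2 - 2*s + 2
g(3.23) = -74.37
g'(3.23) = -67.06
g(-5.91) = 363.10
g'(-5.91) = -195.75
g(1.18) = -5.32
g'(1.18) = -8.71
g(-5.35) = 263.94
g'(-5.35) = -159.04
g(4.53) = -200.38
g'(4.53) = -130.19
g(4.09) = -148.38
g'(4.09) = -106.55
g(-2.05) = 5.93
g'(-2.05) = -19.12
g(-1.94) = 3.96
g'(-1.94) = -16.70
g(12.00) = -3579.00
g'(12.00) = -886.00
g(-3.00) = 36.00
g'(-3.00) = -46.00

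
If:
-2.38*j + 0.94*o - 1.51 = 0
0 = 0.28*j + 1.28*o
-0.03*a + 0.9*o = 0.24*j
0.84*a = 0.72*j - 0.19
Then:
No Solution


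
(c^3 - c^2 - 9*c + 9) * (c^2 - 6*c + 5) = c^5 - 7*c^4 + 2*c^3 + 58*c^2 - 99*c + 45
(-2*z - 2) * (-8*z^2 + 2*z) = 16*z^3 + 12*z^2 - 4*z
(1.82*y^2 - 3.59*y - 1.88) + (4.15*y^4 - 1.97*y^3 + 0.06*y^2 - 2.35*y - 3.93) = 4.15*y^4 - 1.97*y^3 + 1.88*y^2 - 5.94*y - 5.81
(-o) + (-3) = -o - 3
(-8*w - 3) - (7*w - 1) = -15*w - 2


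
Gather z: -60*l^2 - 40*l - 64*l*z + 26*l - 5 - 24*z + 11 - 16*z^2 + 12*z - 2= -60*l^2 - 14*l - 16*z^2 + z*(-64*l - 12) + 4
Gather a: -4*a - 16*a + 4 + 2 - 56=-20*a - 50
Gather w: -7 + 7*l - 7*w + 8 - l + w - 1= 6*l - 6*w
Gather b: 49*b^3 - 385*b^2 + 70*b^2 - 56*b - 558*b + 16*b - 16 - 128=49*b^3 - 315*b^2 - 598*b - 144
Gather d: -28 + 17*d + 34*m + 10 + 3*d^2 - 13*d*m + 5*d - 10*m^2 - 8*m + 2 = 3*d^2 + d*(22 - 13*m) - 10*m^2 + 26*m - 16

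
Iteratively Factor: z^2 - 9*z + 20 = (z - 5)*(z - 4)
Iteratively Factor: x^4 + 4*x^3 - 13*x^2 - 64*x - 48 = (x + 3)*(x^3 + x^2 - 16*x - 16) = (x + 1)*(x + 3)*(x^2 - 16) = (x + 1)*(x + 3)*(x + 4)*(x - 4)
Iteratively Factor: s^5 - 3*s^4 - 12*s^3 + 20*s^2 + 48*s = (s - 4)*(s^4 + s^3 - 8*s^2 - 12*s) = (s - 4)*(s + 2)*(s^3 - s^2 - 6*s) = s*(s - 4)*(s + 2)*(s^2 - s - 6) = s*(s - 4)*(s + 2)^2*(s - 3)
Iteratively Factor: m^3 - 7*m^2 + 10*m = (m)*(m^2 - 7*m + 10) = m*(m - 2)*(m - 5)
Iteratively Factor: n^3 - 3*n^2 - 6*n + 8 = (n - 1)*(n^2 - 2*n - 8) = (n - 4)*(n - 1)*(n + 2)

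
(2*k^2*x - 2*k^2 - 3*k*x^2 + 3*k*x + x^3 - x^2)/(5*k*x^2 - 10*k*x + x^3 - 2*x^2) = (2*k^2*x - 2*k^2 - 3*k*x^2 + 3*k*x + x^3 - x^2)/(x*(5*k*x - 10*k + x^2 - 2*x))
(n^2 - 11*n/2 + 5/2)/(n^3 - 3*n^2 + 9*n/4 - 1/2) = 2*(n - 5)/(2*n^2 - 5*n + 2)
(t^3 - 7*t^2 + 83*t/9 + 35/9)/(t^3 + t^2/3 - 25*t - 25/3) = (t - 7/3)/(t + 5)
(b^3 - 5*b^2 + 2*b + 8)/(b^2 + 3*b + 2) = (b^2 - 6*b + 8)/(b + 2)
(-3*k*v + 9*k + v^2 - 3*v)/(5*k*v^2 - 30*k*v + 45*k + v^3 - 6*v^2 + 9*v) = (-3*k + v)/(5*k*v - 15*k + v^2 - 3*v)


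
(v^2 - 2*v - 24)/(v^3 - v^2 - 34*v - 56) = (v - 6)/(v^2 - 5*v - 14)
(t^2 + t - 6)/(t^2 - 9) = (t - 2)/(t - 3)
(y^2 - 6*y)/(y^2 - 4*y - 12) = y/(y + 2)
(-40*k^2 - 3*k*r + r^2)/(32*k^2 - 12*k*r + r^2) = (5*k + r)/(-4*k + r)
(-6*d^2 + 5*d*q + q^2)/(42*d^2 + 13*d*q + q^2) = (-d + q)/(7*d + q)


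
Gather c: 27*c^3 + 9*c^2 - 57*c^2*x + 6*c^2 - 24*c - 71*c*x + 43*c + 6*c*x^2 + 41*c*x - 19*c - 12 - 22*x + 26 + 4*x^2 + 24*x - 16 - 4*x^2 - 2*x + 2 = 27*c^3 + c^2*(15 - 57*x) + c*(6*x^2 - 30*x)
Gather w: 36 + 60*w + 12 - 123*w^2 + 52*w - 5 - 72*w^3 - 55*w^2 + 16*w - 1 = -72*w^3 - 178*w^2 + 128*w + 42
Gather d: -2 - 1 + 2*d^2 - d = 2*d^2 - d - 3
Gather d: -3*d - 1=-3*d - 1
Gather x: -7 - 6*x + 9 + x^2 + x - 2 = x^2 - 5*x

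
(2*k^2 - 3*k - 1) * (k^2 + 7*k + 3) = 2*k^4 + 11*k^3 - 16*k^2 - 16*k - 3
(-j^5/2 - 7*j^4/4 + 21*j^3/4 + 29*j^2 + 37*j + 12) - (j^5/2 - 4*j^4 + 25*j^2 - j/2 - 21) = -j^5 + 9*j^4/4 + 21*j^3/4 + 4*j^2 + 75*j/2 + 33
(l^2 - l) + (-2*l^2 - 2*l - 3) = -l^2 - 3*l - 3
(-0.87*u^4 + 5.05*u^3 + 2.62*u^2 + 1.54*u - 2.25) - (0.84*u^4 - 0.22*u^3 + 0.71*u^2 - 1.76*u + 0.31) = -1.71*u^4 + 5.27*u^3 + 1.91*u^2 + 3.3*u - 2.56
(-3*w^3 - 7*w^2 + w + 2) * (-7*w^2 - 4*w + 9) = 21*w^5 + 61*w^4 - 6*w^3 - 81*w^2 + w + 18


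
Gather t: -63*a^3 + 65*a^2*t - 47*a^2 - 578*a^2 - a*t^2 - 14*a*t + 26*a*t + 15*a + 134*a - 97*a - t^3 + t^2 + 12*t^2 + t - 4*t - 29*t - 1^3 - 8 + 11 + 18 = -63*a^3 - 625*a^2 + 52*a - t^3 + t^2*(13 - a) + t*(65*a^2 + 12*a - 32) + 20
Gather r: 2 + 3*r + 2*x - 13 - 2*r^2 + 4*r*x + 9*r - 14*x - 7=-2*r^2 + r*(4*x + 12) - 12*x - 18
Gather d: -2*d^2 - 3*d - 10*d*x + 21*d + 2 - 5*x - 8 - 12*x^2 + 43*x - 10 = -2*d^2 + d*(18 - 10*x) - 12*x^2 + 38*x - 16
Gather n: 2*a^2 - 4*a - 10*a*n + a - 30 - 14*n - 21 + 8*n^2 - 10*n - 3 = 2*a^2 - 3*a + 8*n^2 + n*(-10*a - 24) - 54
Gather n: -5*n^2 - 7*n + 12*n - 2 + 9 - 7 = -5*n^2 + 5*n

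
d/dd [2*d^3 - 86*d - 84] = 6*d^2 - 86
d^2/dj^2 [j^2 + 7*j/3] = 2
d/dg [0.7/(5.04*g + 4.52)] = -3.528/(5.04*g + 4.52)^2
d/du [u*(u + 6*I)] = 2*u + 6*I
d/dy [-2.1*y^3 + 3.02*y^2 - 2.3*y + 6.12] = -6.3*y^2 + 6.04*y - 2.3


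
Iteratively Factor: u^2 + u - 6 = (u + 3)*(u - 2)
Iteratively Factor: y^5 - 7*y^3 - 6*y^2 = (y)*(y^4 - 7*y^2 - 6*y) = y^2*(y^3 - 7*y - 6) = y^2*(y + 1)*(y^2 - y - 6) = y^2*(y - 3)*(y + 1)*(y + 2)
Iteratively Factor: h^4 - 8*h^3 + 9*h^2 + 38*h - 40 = (h - 5)*(h^3 - 3*h^2 - 6*h + 8) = (h - 5)*(h - 1)*(h^2 - 2*h - 8) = (h - 5)*(h - 4)*(h - 1)*(h + 2)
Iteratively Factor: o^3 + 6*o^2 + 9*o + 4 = (o + 4)*(o^2 + 2*o + 1) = (o + 1)*(o + 4)*(o + 1)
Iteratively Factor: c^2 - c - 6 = (c + 2)*(c - 3)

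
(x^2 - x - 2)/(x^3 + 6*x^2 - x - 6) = (x - 2)/(x^2 + 5*x - 6)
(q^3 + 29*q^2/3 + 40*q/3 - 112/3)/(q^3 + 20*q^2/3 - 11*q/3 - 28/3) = (q + 4)/(q + 1)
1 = 1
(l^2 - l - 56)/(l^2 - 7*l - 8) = (l + 7)/(l + 1)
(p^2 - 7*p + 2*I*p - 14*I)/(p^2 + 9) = (p^2 + p*(-7 + 2*I) - 14*I)/(p^2 + 9)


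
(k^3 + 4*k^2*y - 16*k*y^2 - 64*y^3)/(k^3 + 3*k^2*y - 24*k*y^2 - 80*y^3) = (-k + 4*y)/(-k + 5*y)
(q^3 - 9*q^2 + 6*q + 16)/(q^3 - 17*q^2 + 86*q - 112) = (q + 1)/(q - 7)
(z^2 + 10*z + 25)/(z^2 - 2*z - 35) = (z + 5)/(z - 7)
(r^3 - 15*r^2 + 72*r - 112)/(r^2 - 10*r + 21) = (r^2 - 8*r + 16)/(r - 3)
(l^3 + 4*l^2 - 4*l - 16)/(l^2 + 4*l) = l - 4/l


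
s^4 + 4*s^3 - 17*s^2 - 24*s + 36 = (s - 3)*(s - 1)*(s + 2)*(s + 6)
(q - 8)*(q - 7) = q^2 - 15*q + 56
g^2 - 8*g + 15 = (g - 5)*(g - 3)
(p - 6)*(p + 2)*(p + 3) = p^3 - p^2 - 24*p - 36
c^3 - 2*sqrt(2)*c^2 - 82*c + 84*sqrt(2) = (c - 7*sqrt(2))*(c - sqrt(2))*(c + 6*sqrt(2))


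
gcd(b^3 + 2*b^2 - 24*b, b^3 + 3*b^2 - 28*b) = b^2 - 4*b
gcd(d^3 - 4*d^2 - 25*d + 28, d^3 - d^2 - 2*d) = 1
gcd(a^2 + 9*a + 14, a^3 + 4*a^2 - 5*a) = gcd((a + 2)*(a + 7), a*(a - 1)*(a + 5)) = 1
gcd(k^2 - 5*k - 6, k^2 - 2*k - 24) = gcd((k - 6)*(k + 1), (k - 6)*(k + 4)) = k - 6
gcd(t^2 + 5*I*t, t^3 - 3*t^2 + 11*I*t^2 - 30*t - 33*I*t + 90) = t + 5*I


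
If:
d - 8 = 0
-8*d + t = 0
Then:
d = 8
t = 64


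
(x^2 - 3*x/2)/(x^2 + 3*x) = (x - 3/2)/(x + 3)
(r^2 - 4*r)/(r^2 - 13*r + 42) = r*(r - 4)/(r^2 - 13*r + 42)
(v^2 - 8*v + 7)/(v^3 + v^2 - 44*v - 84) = (v - 1)/(v^2 + 8*v + 12)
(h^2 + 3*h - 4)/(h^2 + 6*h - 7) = (h + 4)/(h + 7)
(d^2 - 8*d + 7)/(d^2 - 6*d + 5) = (d - 7)/(d - 5)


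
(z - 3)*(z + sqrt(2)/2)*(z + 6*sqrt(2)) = z^3 - 3*z^2 + 13*sqrt(2)*z^2/2 - 39*sqrt(2)*z/2 + 6*z - 18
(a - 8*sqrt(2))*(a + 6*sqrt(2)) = a^2 - 2*sqrt(2)*a - 96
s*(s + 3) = s^2 + 3*s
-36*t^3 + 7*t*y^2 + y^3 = (-2*t + y)*(3*t + y)*(6*t + y)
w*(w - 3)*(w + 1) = w^3 - 2*w^2 - 3*w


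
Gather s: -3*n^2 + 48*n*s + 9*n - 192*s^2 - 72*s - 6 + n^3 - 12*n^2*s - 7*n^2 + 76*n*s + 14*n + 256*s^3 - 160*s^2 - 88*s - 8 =n^3 - 10*n^2 + 23*n + 256*s^3 - 352*s^2 + s*(-12*n^2 + 124*n - 160) - 14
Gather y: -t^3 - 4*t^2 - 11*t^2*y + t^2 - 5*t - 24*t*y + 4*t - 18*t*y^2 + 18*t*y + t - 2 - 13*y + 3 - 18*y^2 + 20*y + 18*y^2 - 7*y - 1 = -t^3 - 3*t^2 - 18*t*y^2 + y*(-11*t^2 - 6*t)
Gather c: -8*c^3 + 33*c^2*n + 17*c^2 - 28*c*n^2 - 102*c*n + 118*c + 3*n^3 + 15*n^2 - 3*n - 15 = -8*c^3 + c^2*(33*n + 17) + c*(-28*n^2 - 102*n + 118) + 3*n^3 + 15*n^2 - 3*n - 15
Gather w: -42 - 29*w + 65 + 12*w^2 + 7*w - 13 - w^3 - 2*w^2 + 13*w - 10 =-w^3 + 10*w^2 - 9*w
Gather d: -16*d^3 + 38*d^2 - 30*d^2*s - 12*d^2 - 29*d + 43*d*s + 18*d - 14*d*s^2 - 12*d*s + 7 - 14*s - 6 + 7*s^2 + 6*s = -16*d^3 + d^2*(26 - 30*s) + d*(-14*s^2 + 31*s - 11) + 7*s^2 - 8*s + 1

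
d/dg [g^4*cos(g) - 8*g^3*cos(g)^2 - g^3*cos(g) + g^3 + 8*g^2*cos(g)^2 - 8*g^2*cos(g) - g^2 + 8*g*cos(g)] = -g^4*sin(g) + g^3*sin(g) + 8*g^3*sin(2*g) + 4*g^3*cos(g) + 8*g^2*sin(g) - 8*g^2*sin(2*g) - 24*g^2*cos(g)^2 - 3*g^2*cos(g) + 3*g^2 - 8*g*sin(g) + 16*g*cos(g)^2 - 16*g*cos(g) - 2*g + 8*cos(g)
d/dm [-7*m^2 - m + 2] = -14*m - 1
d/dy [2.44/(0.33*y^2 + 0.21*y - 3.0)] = (-1.6104*y - 0.5124)/(0.33*y^2 + 0.21*y - 3.0)^2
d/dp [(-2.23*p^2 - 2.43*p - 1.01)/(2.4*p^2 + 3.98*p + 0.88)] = (-3.0434*p^2 + 0.923200000000001*p + 1.8814)/(5.76*p^4 + 19.104*p^3 + 20.0644*p^2 + 7.0048*p + 0.7744)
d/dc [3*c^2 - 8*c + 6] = 6*c - 8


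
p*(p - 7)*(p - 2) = p^3 - 9*p^2 + 14*p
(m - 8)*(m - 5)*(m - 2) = m^3 - 15*m^2 + 66*m - 80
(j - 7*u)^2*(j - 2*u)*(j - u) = j^4 - 17*j^3*u + 93*j^2*u^2 - 175*j*u^3 + 98*u^4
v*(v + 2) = v^2 + 2*v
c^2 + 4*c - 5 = (c - 1)*(c + 5)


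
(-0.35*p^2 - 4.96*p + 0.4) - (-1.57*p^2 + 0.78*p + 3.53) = 1.22*p^2 - 5.74*p - 3.13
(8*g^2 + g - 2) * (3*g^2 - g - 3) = 24*g^4 - 5*g^3 - 31*g^2 - g + 6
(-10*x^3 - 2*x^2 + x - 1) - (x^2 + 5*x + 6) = -10*x^3 - 3*x^2 - 4*x - 7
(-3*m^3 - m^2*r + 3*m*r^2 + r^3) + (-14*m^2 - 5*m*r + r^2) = -3*m^3 - m^2*r - 14*m^2 + 3*m*r^2 - 5*m*r + r^3 + r^2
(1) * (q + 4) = q + 4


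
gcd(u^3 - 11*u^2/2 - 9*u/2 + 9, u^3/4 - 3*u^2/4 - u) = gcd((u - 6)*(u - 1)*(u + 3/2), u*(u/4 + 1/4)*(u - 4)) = 1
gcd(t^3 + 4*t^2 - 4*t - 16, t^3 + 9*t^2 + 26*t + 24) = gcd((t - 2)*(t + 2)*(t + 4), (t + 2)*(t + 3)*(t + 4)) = t^2 + 6*t + 8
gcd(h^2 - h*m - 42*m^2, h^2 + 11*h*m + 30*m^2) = h + 6*m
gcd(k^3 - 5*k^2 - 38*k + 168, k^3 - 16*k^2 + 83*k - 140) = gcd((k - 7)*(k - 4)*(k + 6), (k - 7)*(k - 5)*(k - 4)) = k^2 - 11*k + 28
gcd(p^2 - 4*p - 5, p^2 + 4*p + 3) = p + 1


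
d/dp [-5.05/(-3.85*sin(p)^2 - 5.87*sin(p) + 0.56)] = -(38.885*sin(p) + 29.6435)*cos(p)/(3.85*sin(p)^2 + 5.87*sin(p) - 0.56)^2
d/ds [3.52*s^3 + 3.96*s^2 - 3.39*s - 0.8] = 10.56*s^2 + 7.92*s - 3.39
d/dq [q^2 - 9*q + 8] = 2*q - 9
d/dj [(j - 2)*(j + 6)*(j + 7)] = 3*j^2 + 22*j + 16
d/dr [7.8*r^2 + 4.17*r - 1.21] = 15.6*r + 4.17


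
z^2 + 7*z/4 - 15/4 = (z - 5/4)*(z + 3)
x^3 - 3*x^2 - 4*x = x*(x - 4)*(x + 1)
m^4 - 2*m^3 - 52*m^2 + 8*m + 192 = (m - 8)*(m - 2)*(m + 2)*(m + 6)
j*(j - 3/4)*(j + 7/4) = j^3 + j^2 - 21*j/16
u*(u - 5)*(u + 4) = u^3 - u^2 - 20*u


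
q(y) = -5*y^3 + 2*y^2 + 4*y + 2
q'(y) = -15*y^2 + 4*y + 4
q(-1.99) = 41.36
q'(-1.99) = -63.36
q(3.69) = -207.22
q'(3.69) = -185.48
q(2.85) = -86.10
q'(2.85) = -106.44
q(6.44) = -1224.74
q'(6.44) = -592.34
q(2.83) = -83.99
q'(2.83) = -104.81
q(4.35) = -354.32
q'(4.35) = -262.44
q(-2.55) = 87.71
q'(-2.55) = -103.74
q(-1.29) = 10.90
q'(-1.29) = -26.12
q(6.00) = -982.00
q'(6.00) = -512.00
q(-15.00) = 17267.00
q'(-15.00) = -3431.00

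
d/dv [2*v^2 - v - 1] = 4*v - 1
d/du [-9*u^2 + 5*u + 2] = 5 - 18*u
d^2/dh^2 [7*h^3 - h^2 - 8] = 42*h - 2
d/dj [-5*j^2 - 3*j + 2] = -10*j - 3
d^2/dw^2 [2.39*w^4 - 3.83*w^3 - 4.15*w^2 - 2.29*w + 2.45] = 28.68*w^2 - 22.98*w - 8.3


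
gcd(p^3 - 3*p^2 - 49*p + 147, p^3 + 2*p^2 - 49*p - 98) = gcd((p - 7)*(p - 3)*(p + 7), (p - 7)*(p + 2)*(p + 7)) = p^2 - 49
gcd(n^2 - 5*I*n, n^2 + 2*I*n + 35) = n - 5*I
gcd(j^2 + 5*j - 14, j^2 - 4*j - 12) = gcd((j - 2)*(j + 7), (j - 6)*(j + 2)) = 1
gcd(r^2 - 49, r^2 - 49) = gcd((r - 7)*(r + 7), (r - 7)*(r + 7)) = r^2 - 49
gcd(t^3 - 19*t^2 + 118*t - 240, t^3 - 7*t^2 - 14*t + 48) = t - 8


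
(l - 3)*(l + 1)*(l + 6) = l^3 + 4*l^2 - 15*l - 18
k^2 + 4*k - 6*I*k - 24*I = (k + 4)*(k - 6*I)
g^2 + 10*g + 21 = (g + 3)*(g + 7)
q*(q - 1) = q^2 - q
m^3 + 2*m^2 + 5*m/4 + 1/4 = (m + 1/2)^2*(m + 1)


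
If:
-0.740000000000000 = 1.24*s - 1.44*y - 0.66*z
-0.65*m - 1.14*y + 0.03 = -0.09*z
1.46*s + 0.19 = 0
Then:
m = 0.942307692307692*z - 0.658587987355111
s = -0.13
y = 0.401826484018265 - 0.458333333333333*z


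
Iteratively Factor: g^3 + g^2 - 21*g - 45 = (g - 5)*(g^2 + 6*g + 9) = (g - 5)*(g + 3)*(g + 3)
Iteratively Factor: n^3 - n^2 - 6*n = (n - 3)*(n^2 + 2*n) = n*(n - 3)*(n + 2)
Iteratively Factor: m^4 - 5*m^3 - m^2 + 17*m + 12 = (m - 4)*(m^3 - m^2 - 5*m - 3) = (m - 4)*(m + 1)*(m^2 - 2*m - 3) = (m - 4)*(m - 3)*(m + 1)*(m + 1)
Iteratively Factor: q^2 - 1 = (q - 1)*(q + 1)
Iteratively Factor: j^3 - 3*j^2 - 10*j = (j + 2)*(j^2 - 5*j) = j*(j + 2)*(j - 5)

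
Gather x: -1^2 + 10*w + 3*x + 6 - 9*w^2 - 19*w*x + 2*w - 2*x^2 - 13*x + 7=-9*w^2 + 12*w - 2*x^2 + x*(-19*w - 10) + 12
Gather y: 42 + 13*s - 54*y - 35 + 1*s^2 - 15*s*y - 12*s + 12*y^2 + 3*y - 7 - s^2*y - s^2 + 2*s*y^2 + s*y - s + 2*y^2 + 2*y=y^2*(2*s + 14) + y*(-s^2 - 14*s - 49)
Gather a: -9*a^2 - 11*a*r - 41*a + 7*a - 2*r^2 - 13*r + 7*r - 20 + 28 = -9*a^2 + a*(-11*r - 34) - 2*r^2 - 6*r + 8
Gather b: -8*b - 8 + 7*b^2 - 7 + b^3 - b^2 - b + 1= b^3 + 6*b^2 - 9*b - 14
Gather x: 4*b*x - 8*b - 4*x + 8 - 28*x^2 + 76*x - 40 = -8*b - 28*x^2 + x*(4*b + 72) - 32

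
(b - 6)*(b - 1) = b^2 - 7*b + 6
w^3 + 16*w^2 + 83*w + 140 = (w + 4)*(w + 5)*(w + 7)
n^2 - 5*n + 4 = (n - 4)*(n - 1)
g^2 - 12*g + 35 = (g - 7)*(g - 5)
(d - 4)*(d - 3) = d^2 - 7*d + 12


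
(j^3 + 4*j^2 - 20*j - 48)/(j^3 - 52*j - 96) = (j - 4)/(j - 8)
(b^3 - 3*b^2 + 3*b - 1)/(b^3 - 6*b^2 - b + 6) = (b^2 - 2*b + 1)/(b^2 - 5*b - 6)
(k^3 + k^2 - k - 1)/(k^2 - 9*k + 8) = (k^2 + 2*k + 1)/(k - 8)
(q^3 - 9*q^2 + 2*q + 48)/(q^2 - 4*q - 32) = (q^2 - q - 6)/(q + 4)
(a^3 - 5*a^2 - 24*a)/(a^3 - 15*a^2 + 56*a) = (a + 3)/(a - 7)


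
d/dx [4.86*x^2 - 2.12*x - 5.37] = 9.72*x - 2.12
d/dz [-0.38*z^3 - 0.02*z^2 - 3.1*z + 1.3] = -1.14*z^2 - 0.04*z - 3.1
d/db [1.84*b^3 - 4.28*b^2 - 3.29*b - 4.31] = 5.52*b^2 - 8.56*b - 3.29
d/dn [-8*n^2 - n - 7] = -16*n - 1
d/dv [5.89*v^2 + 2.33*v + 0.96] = 11.78*v + 2.33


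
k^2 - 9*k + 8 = (k - 8)*(k - 1)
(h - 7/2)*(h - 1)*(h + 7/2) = h^3 - h^2 - 49*h/4 + 49/4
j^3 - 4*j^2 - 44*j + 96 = (j - 8)*(j - 2)*(j + 6)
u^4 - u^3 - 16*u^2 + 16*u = u*(u - 4)*(u - 1)*(u + 4)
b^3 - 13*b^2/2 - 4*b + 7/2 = (b - 7)*(b - 1/2)*(b + 1)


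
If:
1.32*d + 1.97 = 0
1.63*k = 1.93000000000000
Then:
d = -1.49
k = 1.18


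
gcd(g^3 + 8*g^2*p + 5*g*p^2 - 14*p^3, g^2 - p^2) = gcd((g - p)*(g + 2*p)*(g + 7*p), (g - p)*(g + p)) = -g + p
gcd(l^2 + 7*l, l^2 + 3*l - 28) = l + 7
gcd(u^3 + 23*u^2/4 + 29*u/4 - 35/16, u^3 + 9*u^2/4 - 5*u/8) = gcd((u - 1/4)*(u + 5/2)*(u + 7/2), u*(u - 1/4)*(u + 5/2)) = u^2 + 9*u/4 - 5/8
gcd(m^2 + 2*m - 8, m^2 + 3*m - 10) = m - 2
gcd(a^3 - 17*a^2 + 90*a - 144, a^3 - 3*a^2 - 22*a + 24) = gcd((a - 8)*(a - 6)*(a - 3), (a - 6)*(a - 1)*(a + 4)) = a - 6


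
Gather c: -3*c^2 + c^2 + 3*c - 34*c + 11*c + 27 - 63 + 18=-2*c^2 - 20*c - 18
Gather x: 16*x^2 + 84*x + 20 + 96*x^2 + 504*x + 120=112*x^2 + 588*x + 140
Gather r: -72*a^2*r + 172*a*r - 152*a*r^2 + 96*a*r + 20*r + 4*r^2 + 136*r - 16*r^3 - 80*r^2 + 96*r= -16*r^3 + r^2*(-152*a - 76) + r*(-72*a^2 + 268*a + 252)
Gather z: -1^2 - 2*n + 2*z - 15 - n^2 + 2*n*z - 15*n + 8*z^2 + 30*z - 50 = -n^2 - 17*n + 8*z^2 + z*(2*n + 32) - 66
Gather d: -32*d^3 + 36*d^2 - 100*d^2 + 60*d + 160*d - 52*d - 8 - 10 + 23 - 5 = -32*d^3 - 64*d^2 + 168*d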